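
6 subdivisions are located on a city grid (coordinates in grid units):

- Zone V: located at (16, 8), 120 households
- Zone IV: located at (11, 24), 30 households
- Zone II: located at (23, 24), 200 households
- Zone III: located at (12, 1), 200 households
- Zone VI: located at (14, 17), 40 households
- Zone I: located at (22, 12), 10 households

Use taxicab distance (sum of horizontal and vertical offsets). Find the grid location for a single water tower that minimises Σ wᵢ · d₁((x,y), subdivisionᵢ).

Manhattan distance separates: Σwᵢ(|x−xᵢ|+|y−yᵢ|) = Σwᵢ|x−xᵢ| + Σwᵢ|y−yᵢ|, so x and y are optimised independently as 1-D weighted medians.
Total weight W = 600; half = 300.
x-coordinate, sorted with cumulative weight:
  x=11 (Zone IV, w=30) cum 30
  x=12 (Zone III, w=200) cum 230
  x=14 (Zone VI, w=40) cum 270
  x=16 (Zone V, w=120) cum 390  ← median
  x=22 (Zone I, w=10) cum 400
  x=23 (Zone II, w=200) cum 600
⇒ x* = 16
y-coordinate, sorted with cumulative weight:
  y=1 (Zone III, w=200) cum 200
  y=8 (Zone V, w=120) cum 320  ← median
  y=12 (Zone I, w=10) cum 330
  y=17 (Zone VI, w=40) cum 370
  y=24 (Zone IV, w=30) cum 400
  y=24 (Zone II, w=200) cum 600
⇒ y* = 8

(16, 8)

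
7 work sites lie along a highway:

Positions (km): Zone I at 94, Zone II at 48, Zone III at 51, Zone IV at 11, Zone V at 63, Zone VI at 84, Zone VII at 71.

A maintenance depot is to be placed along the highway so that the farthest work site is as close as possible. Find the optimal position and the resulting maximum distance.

location 52.5, max distance 41.5

The 1-center on a line is the midpoint of the two extreme points: leftmost at 11, rightmost at 94.
Optimal location = (11 + 94)/2 = 52.5; maximum distance = (94 − 11)/2 = 41.5.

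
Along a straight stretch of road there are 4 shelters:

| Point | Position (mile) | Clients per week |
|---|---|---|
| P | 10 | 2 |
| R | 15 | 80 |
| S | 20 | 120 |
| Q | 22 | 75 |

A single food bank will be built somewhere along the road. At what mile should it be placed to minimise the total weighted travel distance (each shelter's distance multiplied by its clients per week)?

x = 20

For a sum of weighted absolute distances on a line, the optimum is the weighted median (not the mean). Total weight W = 277; half-weight = 138.5.
Sort by position and accumulate weight:
  mile 10 (P, w=2) → cum 2
  mile 15 (R, w=80) → cum 82
  mile 20 (S, w=120) → cum 202  ≥ 138.5 → median here
  mile 22 (Q, w=75) → cum 277
Optimal location: mile 20.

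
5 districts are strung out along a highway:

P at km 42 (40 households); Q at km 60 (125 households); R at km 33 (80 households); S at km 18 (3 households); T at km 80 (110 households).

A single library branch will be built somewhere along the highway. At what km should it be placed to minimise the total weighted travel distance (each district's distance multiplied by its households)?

For a sum of weighted absolute distances on a line, the optimum is the weighted median (not the mean). Total weight W = 358; half-weight = 179.
Sort by position and accumulate weight:
  km 18 (S, w=3) → cum 3
  km 33 (R, w=80) → cum 83
  km 42 (P, w=40) → cum 123
  km 60 (Q, w=125) → cum 248  ≥ 179 → median here
  km 80 (T, w=110) → cum 358
Optimal location: km 60.

x = 60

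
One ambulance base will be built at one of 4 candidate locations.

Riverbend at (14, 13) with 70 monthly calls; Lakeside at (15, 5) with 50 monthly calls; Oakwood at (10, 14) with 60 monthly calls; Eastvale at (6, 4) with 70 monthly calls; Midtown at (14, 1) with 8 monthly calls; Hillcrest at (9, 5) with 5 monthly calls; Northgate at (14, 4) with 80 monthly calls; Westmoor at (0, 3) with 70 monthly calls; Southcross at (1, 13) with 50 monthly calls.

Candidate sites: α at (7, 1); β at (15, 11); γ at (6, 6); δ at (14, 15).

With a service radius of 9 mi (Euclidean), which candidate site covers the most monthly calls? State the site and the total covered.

γ, covering 335

Coverage radius r = 9 mi; a point is covered iff (Δx)²+(Δy)² ≤ 9² = 81.
  α (7, 1): covers {Lakeside, Eastvale, Midtown, Hillcrest, Northgate, Westmoor} → 283
  β (15, 11): covers {Riverbend, Lakeside, Oakwood, Hillcrest, Northgate} → 265
  γ (6, 6): covers {Oakwood, Eastvale, Hillcrest, Northgate, Westmoor, Southcross} → 335
  δ (14, 15): covers {Riverbend, Oakwood} → 130
Maximum coverage at γ: 335 monthly calls.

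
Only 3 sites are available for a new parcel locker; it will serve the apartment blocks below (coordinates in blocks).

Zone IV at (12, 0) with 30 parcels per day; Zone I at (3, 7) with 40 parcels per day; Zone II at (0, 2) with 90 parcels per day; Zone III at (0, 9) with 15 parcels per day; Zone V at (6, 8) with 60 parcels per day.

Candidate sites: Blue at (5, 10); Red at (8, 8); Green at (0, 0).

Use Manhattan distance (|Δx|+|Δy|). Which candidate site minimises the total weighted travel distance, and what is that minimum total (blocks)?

Total weighted distance at each candidate:
  Blue (5, 10): total = 2150
  Red (8, 8): total = 2115
  Green (0, 0): total = 1915
Minimum is at Green with total 1915 blocks.

Green, total 1915 blocks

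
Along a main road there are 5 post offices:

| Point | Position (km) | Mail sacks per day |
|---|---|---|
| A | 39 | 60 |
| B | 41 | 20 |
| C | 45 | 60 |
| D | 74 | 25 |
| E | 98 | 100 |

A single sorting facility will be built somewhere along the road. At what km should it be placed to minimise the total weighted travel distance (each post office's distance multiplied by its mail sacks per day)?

x = 45

For a sum of weighted absolute distances on a line, the optimum is the weighted median (not the mean). Total weight W = 265; half-weight = 132.5.
Sort by position and accumulate weight:
  km 39 (A, w=60) → cum 60
  km 41 (B, w=20) → cum 80
  km 45 (C, w=60) → cum 140  ≥ 132.5 → median here
  km 74 (D, w=25) → cum 165
  km 98 (E, w=100) → cum 265
Optimal location: km 45.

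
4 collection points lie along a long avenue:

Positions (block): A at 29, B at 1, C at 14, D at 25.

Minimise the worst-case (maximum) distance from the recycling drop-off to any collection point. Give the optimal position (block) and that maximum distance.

The 1-center on a line is the midpoint of the two extreme points: leftmost at 1, rightmost at 29.
Optimal location = (1 + 29)/2 = 15; maximum distance = (29 − 1)/2 = 14.

location 15, max distance 14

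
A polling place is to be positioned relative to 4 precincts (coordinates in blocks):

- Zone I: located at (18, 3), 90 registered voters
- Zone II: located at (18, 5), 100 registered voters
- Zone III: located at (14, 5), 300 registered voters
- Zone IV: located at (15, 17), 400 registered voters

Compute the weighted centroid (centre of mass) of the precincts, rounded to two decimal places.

(15.30, 10.19)

The minimiser of Σwᵢ‖p−pᵢ‖² is the weighted centroid p* = (Σwᵢpᵢ)/(Σwᵢ).
Σwᵢ = 890.
Σwᵢxᵢ = 90·18 + 100·18 + 300·14 + 400·15 = 13620.
Σwᵢyᵢ = 90·3 + 100·5 + 300·5 + 400·17 = 9070.
x* = 13620/890 = 15.30, y* = 9070/890 = 10.19.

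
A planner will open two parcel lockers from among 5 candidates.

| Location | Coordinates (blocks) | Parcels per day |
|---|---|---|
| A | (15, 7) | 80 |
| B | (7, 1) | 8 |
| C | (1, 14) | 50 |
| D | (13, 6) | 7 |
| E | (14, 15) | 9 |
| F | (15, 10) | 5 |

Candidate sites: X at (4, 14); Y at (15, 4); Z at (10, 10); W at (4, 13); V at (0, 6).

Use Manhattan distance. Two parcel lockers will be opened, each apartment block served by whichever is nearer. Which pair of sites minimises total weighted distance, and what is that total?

{X, Y}, total 635

Evaluate every pair (each demand assigned to the nearer of the two):
  {X, Y}: total = 635
  {Y, W}: total = 694
  {Y, V}: total = 944
  {X, Z}: total = 1041
  {Z, W}: total = 1091
  {Y, Z}: total = 1112
  {Z, V}: total = 1341
  {X, V}: total = 1791
  {W, V}: total = 1845
  {X, W}: total = 1911
Best pair: {X, Y} with total 635.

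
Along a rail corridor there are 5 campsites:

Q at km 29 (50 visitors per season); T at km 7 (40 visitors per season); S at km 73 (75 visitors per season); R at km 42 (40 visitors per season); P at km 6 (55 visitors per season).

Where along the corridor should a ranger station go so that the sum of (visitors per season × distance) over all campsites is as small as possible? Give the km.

For a sum of weighted absolute distances on a line, the optimum is the weighted median (not the mean). Total weight W = 260; half-weight = 130.
Sort by position and accumulate weight:
  km 6 (P, w=55) → cum 55
  km 7 (T, w=40) → cum 95
  km 29 (Q, w=50) → cum 145  ≥ 130 → median here
  km 42 (R, w=40) → cum 185
  km 73 (S, w=75) → cum 260
Optimal location: km 29.

x = 29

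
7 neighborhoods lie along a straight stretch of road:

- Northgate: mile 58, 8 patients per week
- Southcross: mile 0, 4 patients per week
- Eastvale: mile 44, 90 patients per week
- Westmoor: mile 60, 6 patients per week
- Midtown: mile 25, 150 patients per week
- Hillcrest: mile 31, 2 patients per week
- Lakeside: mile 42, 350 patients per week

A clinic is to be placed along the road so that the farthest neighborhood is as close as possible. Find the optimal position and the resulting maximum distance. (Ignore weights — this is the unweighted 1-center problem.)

The 1-center on a line is the midpoint of the two extreme points: leftmost at 0, rightmost at 60.
Optimal location = (0 + 60)/2 = 30; maximum distance = (60 − 0)/2 = 30.

location 30, max distance 30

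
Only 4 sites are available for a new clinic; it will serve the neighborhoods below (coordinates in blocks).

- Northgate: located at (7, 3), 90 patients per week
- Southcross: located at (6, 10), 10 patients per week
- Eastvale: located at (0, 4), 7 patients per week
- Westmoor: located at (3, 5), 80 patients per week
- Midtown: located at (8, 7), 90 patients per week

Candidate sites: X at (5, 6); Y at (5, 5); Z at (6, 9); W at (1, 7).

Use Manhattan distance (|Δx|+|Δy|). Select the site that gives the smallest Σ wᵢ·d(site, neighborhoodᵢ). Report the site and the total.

Total weighted distance at each candidate:
  X (5, 6): total = 1149
  Y (5, 5): total = 1072
  Z (6, 9): total = 1637
  W (1, 7): total = 1958
Minimum is at Y with total 1072 blocks.

Y, total 1072 blocks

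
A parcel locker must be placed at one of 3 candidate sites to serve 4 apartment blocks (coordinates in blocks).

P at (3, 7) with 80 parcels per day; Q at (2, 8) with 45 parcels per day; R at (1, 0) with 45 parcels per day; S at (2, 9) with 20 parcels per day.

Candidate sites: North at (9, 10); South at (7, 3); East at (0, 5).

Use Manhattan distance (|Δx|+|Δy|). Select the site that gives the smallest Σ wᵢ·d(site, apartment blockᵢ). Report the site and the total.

Total weighted distance at each candidate:
  North (9, 10): total = 2095
  South (7, 3): total = 1715
  East (0, 5): total = 1015
Minimum is at East with total 1015 blocks.

East, total 1015 blocks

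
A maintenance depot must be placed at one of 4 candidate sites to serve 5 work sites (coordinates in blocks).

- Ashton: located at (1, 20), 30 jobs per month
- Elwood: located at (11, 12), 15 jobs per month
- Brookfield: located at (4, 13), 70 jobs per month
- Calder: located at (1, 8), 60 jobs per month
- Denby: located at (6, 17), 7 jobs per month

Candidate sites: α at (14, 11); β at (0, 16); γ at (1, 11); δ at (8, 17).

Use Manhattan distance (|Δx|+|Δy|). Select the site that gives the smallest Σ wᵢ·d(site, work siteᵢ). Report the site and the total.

Total weighted distance at each candidate:
  α (14, 11): total = 2618
  β (0, 16): total = 1454
  γ (1, 11): total = 1042
  δ (8, 17): total = 1954
Minimum is at γ with total 1042 blocks.

γ, total 1042 blocks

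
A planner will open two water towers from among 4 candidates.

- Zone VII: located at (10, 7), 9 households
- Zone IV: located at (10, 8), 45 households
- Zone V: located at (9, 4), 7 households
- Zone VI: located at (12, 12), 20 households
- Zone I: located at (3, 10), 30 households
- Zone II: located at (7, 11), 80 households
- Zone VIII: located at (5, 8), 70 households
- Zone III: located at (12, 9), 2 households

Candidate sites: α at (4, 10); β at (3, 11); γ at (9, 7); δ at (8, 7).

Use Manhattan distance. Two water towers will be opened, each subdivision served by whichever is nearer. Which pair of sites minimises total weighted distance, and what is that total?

Evaluate every pair (each demand assigned to the nearer of the two):
  {α, γ}: total = 850
  {α, δ}: total = 933
  {β, γ}: total = 990
  {β, δ}: total = 1003
  {γ, δ}: total = 1210
  {α, β}: total = 1296
Best pair: {α, γ} with total 850.

{α, γ}, total 850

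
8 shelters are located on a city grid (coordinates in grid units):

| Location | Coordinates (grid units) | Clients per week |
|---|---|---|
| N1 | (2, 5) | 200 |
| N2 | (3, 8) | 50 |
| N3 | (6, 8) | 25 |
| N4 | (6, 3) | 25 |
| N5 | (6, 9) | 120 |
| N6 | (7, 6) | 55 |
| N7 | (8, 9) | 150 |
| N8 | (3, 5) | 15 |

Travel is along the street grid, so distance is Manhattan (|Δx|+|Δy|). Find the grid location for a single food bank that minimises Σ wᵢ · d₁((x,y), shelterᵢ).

Manhattan distance separates: Σwᵢ(|x−xᵢ|+|y−yᵢ|) = Σwᵢ|x−xᵢ| + Σwᵢ|y−yᵢ|, so x and y are optimised independently as 1-D weighted medians.
Total weight W = 640; half = 320.
x-coordinate, sorted with cumulative weight:
  x=2 (N1, w=200) cum 200
  x=3 (N2, w=50) cum 250
  x=3 (N8, w=15) cum 265
  x=6 (N3, w=25) cum 290
  x=6 (N4, w=25) cum 315
  x=6 (N5, w=120) cum 435  ← median
  x=7 (N6, w=55) cum 490
  x=8 (N7, w=150) cum 640
⇒ x* = 6
y-coordinate, sorted with cumulative weight:
  y=3 (N4, w=25) cum 25
  y=5 (N1, w=200) cum 225
  y=5 (N8, w=15) cum 240
  y=6 (N6, w=55) cum 295
  y=8 (N2, w=50) cum 345  ← median
  y=8 (N3, w=25) cum 370
  y=9 (N5, w=120) cum 490
  y=9 (N7, w=150) cum 640
⇒ y* = 8

(6, 8)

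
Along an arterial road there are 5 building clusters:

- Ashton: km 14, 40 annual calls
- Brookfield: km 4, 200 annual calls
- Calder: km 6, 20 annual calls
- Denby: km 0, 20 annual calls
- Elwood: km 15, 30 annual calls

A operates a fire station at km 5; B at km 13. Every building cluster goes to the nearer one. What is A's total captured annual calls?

240

The indifferent point is the midpoint (5+13)/2 = 9; building clusters left of it (closer to A at 5) go to A, those right go to B.
  Denby at 0 (w=20) → A
  Brookfield at 4 (w=200) → A
  Calder at 6 (w=20) → A
  Ashton at 14 (w=40) → B
  Elwood at 15 (w=30) → B
A captures 240; B captures 70.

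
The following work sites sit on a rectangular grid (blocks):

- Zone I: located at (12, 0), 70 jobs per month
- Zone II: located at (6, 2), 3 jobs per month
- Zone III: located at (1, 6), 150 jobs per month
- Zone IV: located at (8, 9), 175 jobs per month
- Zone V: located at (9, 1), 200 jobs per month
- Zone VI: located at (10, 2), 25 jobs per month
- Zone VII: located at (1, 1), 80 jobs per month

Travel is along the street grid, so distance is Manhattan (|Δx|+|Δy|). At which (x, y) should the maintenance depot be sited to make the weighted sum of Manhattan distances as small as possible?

(8, 2)

Manhattan distance separates: Σwᵢ(|x−xᵢ|+|y−yᵢ|) = Σwᵢ|x−xᵢ| + Σwᵢ|y−yᵢ|, so x and y are optimised independently as 1-D weighted medians.
Total weight W = 703; half = 351.5.
x-coordinate, sorted with cumulative weight:
  x=1 (Zone III, w=150) cum 150
  x=1 (Zone VII, w=80) cum 230
  x=6 (Zone II, w=3) cum 233
  x=8 (Zone IV, w=175) cum 408  ← median
  x=9 (Zone V, w=200) cum 608
  x=10 (Zone VI, w=25) cum 633
  x=12 (Zone I, w=70) cum 703
⇒ x* = 8
y-coordinate, sorted with cumulative weight:
  y=0 (Zone I, w=70) cum 70
  y=1 (Zone V, w=200) cum 270
  y=1 (Zone VII, w=80) cum 350
  y=2 (Zone II, w=3) cum 353  ← median
  y=2 (Zone VI, w=25) cum 378
  y=6 (Zone III, w=150) cum 528
  y=9 (Zone IV, w=175) cum 703
⇒ y* = 2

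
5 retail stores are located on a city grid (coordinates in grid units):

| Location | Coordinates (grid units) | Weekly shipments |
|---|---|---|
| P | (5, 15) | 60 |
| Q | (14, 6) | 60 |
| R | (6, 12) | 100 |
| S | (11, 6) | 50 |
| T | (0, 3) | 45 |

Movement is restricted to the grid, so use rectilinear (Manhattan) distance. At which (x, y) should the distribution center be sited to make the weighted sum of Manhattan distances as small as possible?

(6, 12)

Manhattan distance separates: Σwᵢ(|x−xᵢ|+|y−yᵢ|) = Σwᵢ|x−xᵢ| + Σwᵢ|y−yᵢ|, so x and y are optimised independently as 1-D weighted medians.
Total weight W = 315; half = 157.5.
x-coordinate, sorted with cumulative weight:
  x=0 (T, w=45) cum 45
  x=5 (P, w=60) cum 105
  x=6 (R, w=100) cum 205  ← median
  x=11 (S, w=50) cum 255
  x=14 (Q, w=60) cum 315
⇒ x* = 6
y-coordinate, sorted with cumulative weight:
  y=3 (T, w=45) cum 45
  y=6 (Q, w=60) cum 105
  y=6 (S, w=50) cum 155
  y=12 (R, w=100) cum 255  ← median
  y=15 (P, w=60) cum 315
⇒ y* = 12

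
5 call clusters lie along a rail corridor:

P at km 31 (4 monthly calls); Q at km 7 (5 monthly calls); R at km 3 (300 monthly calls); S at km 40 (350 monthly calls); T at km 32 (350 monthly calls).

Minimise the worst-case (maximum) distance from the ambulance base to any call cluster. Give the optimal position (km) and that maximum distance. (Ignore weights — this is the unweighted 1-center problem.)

location 21.5, max distance 18.5

The 1-center on a line is the midpoint of the two extreme points: leftmost at 3, rightmost at 40.
Optimal location = (3 + 40)/2 = 21.5; maximum distance = (40 − 3)/2 = 18.5.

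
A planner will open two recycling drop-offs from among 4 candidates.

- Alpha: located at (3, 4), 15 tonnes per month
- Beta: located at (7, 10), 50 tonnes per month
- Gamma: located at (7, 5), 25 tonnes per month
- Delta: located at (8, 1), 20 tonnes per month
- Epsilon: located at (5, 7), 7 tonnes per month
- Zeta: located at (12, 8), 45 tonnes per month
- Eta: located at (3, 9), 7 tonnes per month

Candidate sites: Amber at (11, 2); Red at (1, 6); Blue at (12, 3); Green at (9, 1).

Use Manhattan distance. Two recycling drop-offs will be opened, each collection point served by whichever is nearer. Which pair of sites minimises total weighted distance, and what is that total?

{Red, Blue}, total 1150

Evaluate every pair (each demand assigned to the nearer of the two):
  {Red, Blue}: total = 1150
  {Amber, Red}: total = 1200
  {Blue, Green}: total = 1248
  {Red, Green}: total = 1250
  {Amber, Green}: total = 1338
  {Amber, Blue}: total = 1412
Best pair: {Red, Blue} with total 1150.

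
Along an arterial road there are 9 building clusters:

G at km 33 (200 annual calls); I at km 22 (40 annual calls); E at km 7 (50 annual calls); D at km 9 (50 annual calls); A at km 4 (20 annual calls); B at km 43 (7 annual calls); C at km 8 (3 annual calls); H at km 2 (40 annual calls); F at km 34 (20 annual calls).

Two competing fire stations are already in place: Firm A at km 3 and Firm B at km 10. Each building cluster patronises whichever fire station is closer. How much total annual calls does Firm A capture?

The indifferent point is the midpoint (3+10)/2 = 6.5; building clusters left of it (closer to Firm A at 3) go to Firm A, those right go to Firm B.
  H at 2 (w=40) → Firm A
  A at 4 (w=20) → Firm A
  E at 7 (w=50) → Firm B
  C at 8 (w=3) → Firm B
  D at 9 (w=50) → Firm B
  I at 22 (w=40) → Firm B
  G at 33 (w=200) → Firm B
  F at 34 (w=20) → Firm B
  B at 43 (w=7) → Firm B
Firm A captures 60; Firm B captures 370.

60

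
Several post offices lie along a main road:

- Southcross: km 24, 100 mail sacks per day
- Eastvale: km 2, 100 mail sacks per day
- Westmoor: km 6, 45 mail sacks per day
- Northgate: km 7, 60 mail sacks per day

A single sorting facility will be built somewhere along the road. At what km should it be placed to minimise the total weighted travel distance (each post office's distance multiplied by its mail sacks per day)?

For a sum of weighted absolute distances on a line, the optimum is the weighted median (not the mean). Total weight W = 305; half-weight = 152.5.
Sort by position and accumulate weight:
  km 2 (Eastvale, w=100) → cum 100
  km 6 (Westmoor, w=45) → cum 145
  km 7 (Northgate, w=60) → cum 205  ≥ 152.5 → median here
  km 24 (Southcross, w=100) → cum 305
Optimal location: km 7.

x = 7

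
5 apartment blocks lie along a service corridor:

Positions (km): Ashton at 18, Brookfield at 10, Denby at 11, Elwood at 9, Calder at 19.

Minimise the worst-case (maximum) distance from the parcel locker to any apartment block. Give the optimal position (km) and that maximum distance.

location 14, max distance 5

The 1-center on a line is the midpoint of the two extreme points: leftmost at 9, rightmost at 19.
Optimal location = (9 + 19)/2 = 14; maximum distance = (19 − 9)/2 = 5.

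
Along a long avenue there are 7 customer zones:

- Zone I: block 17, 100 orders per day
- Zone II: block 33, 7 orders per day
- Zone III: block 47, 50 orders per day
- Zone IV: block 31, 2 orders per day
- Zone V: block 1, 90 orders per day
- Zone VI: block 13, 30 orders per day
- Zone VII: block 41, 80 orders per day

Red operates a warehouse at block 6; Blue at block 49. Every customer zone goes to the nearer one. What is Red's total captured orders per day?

The indifferent point is the midpoint (6+49)/2 = 27.5; customer zones left of it (closer to Red at 6) go to Red, those right go to Blue.
  Zone V at 1 (w=90) → Red
  Zone VI at 13 (w=30) → Red
  Zone I at 17 (w=100) → Red
  Zone IV at 31 (w=2) → Blue
  Zone II at 33 (w=7) → Blue
  Zone VII at 41 (w=80) → Blue
  Zone III at 47 (w=50) → Blue
Red captures 220; Blue captures 139.

220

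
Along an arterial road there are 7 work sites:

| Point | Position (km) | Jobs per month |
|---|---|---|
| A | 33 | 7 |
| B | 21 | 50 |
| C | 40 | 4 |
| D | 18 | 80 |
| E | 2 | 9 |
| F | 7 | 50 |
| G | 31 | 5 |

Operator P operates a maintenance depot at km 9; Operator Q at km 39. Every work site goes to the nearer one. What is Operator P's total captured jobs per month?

The indifferent point is the midpoint (9+39)/2 = 24; work sites left of it (closer to Operator P at 9) go to Operator P, those right go to Operator Q.
  E at 2 (w=9) → Operator P
  F at 7 (w=50) → Operator P
  D at 18 (w=80) → Operator P
  B at 21 (w=50) → Operator P
  G at 31 (w=5) → Operator Q
  A at 33 (w=7) → Operator Q
  C at 40 (w=4) → Operator Q
Operator P captures 189; Operator Q captures 16.

189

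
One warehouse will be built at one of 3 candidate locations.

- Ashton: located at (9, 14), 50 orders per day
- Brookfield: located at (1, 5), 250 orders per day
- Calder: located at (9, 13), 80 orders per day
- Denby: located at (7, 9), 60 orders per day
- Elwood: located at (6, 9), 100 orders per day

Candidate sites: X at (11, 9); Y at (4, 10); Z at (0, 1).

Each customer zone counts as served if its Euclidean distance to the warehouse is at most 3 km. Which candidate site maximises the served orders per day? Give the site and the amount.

Y, covering 100

Coverage radius r = 3 km; a point is covered iff (Δx)²+(Δy)² ≤ 3² = 9.
  X (11, 9): covers {none} → 0
  Y (4, 10): covers {Elwood} → 100
  Z (0, 1): covers {none} → 0
Maximum coverage at Y: 100 orders per day.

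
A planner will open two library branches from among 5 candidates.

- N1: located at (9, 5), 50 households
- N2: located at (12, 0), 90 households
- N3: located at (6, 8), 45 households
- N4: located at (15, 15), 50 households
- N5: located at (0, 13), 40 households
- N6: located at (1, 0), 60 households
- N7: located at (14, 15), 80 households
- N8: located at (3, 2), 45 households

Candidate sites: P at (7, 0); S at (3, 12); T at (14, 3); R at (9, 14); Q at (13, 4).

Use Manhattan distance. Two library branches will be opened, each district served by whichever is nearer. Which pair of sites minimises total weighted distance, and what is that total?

{P, R}, total 3065

Evaluate every pair (each demand assigned to the nearer of the two):
  {P, R}: total = 3065
  {P, S}: total = 3775
  {R, Q}: total = 3835
  {T, R}: total = 3935
  {S, Q}: total = 4075
  {P, Q}: total = 4145
  {S, T}: total = 4175
  {P, T}: total = 4245
  {S, R}: total = 4575
  {T, Q}: total = 5185
Best pair: {P, R} with total 3065.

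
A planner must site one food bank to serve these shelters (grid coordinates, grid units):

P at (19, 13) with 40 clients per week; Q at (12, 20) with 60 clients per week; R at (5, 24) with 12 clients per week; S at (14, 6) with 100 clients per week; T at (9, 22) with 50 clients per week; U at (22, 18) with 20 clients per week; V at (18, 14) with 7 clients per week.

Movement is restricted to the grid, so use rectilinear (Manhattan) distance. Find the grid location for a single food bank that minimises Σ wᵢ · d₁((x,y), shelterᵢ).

(14, 14)

Manhattan distance separates: Σwᵢ(|x−xᵢ|+|y−yᵢ|) = Σwᵢ|x−xᵢ| + Σwᵢ|y−yᵢ|, so x and y are optimised independently as 1-D weighted medians.
Total weight W = 289; half = 144.5.
x-coordinate, sorted with cumulative weight:
  x=5 (R, w=12) cum 12
  x=9 (T, w=50) cum 62
  x=12 (Q, w=60) cum 122
  x=14 (S, w=100) cum 222  ← median
  x=18 (V, w=7) cum 229
  x=19 (P, w=40) cum 269
  x=22 (U, w=20) cum 289
⇒ x* = 14
y-coordinate, sorted with cumulative weight:
  y=6 (S, w=100) cum 100
  y=13 (P, w=40) cum 140
  y=14 (V, w=7) cum 147  ← median
  y=18 (U, w=20) cum 167
  y=20 (Q, w=60) cum 227
  y=22 (T, w=50) cum 277
  y=24 (R, w=12) cum 289
⇒ y* = 14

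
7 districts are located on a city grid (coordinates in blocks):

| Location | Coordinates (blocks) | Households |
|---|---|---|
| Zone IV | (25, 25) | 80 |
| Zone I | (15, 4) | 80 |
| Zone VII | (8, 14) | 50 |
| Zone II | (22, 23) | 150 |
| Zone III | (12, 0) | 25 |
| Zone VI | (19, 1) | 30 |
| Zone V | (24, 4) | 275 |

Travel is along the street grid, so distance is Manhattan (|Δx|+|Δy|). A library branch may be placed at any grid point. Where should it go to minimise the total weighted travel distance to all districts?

Manhattan distance separates: Σwᵢ(|x−xᵢ|+|y−yᵢ|) = Σwᵢ|x−xᵢ| + Σwᵢ|y−yᵢ|, so x and y are optimised independently as 1-D weighted medians.
Total weight W = 690; half = 345.
x-coordinate, sorted with cumulative weight:
  x=8 (Zone VII, w=50) cum 50
  x=12 (Zone III, w=25) cum 75
  x=15 (Zone I, w=80) cum 155
  x=19 (Zone VI, w=30) cum 185
  x=22 (Zone II, w=150) cum 335
  x=24 (Zone V, w=275) cum 610  ← median
  x=25 (Zone IV, w=80) cum 690
⇒ x* = 24
y-coordinate, sorted with cumulative weight:
  y=0 (Zone III, w=25) cum 25
  y=1 (Zone VI, w=30) cum 55
  y=4 (Zone I, w=80) cum 135
  y=4 (Zone V, w=275) cum 410  ← median
  y=14 (Zone VII, w=50) cum 460
  y=23 (Zone II, w=150) cum 610
  y=25 (Zone IV, w=80) cum 690
⇒ y* = 4

(24, 4)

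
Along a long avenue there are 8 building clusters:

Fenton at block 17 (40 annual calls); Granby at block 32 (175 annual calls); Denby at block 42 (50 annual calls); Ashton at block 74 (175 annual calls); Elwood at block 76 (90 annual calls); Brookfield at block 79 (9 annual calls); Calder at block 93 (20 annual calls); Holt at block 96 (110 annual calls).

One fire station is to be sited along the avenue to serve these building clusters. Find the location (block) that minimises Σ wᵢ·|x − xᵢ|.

For a sum of weighted absolute distances on a line, the optimum is the weighted median (not the mean). Total weight W = 669; half-weight = 334.5.
Sort by position and accumulate weight:
  block 17 (Fenton, w=40) → cum 40
  block 32 (Granby, w=175) → cum 215
  block 42 (Denby, w=50) → cum 265
  block 74 (Ashton, w=175) → cum 440  ≥ 334.5 → median here
  block 76 (Elwood, w=90) → cum 530
  block 79 (Brookfield, w=9) → cum 539
  block 93 (Calder, w=20) → cum 559
  block 96 (Holt, w=110) → cum 669
Optimal location: block 74.

x = 74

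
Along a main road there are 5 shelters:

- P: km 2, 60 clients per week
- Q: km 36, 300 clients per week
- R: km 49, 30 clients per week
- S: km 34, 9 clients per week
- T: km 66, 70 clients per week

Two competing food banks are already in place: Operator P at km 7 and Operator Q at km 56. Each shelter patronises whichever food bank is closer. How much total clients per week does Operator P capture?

60

The indifferent point is the midpoint (7+56)/2 = 31.5; shelters left of it (closer to Operator P at 7) go to Operator P, those right go to Operator Q.
  P at 2 (w=60) → Operator P
  S at 34 (w=9) → Operator Q
  Q at 36 (w=300) → Operator Q
  R at 49 (w=30) → Operator Q
  T at 66 (w=70) → Operator Q
Operator P captures 60; Operator Q captures 409.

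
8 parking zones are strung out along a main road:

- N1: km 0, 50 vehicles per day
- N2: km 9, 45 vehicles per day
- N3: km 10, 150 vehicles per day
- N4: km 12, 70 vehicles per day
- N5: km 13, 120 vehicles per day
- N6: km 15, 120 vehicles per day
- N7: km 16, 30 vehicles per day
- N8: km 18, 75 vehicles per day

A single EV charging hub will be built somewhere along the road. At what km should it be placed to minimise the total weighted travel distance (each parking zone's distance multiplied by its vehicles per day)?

For a sum of weighted absolute distances on a line, the optimum is the weighted median (not the mean). Total weight W = 660; half-weight = 330.
Sort by position and accumulate weight:
  km 0 (N1, w=50) → cum 50
  km 9 (N2, w=45) → cum 95
  km 10 (N3, w=150) → cum 245
  km 12 (N4, w=70) → cum 315
  km 13 (N5, w=120) → cum 435  ≥ 330 → median here
  km 15 (N6, w=120) → cum 555
  km 16 (N7, w=30) → cum 585
  km 18 (N8, w=75) → cum 660
Optimal location: km 13.

x = 13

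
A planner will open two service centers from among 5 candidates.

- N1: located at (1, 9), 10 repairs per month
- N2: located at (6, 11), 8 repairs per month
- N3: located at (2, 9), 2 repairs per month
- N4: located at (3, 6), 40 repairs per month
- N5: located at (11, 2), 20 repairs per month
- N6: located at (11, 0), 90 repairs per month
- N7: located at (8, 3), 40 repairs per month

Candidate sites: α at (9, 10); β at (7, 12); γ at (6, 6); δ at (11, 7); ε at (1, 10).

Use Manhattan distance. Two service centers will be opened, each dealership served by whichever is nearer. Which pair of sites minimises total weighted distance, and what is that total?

{γ, δ}, total 1184

Evaluate every pair (each demand assigned to the nearer of the two):
  {γ, δ}: total = 1184
  {δ, ε}: total = 1312
  {β, δ}: total = 1492
  {α, δ}: total = 1508
  {γ, ε}: total = 1544
  {β, γ}: total = 1600
  {α, γ}: total = 1616
  {α, ε}: total = 1886
  {α, β}: total = 2122
  {β, ε}: total = 2390
Best pair: {γ, δ} with total 1184.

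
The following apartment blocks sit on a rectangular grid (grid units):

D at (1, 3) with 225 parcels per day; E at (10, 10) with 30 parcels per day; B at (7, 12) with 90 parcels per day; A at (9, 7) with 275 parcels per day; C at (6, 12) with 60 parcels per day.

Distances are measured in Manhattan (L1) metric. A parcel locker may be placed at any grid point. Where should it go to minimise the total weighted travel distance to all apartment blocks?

Manhattan distance separates: Σwᵢ(|x−xᵢ|+|y−yᵢ|) = Σwᵢ|x−xᵢ| + Σwᵢ|y−yᵢ|, so x and y are optimised independently as 1-D weighted medians.
Total weight W = 680; half = 340.
x-coordinate, sorted with cumulative weight:
  x=1 (D, w=225) cum 225
  x=6 (C, w=60) cum 285
  x=7 (B, w=90) cum 375  ← median
  x=9 (A, w=275) cum 650
  x=10 (E, w=30) cum 680
⇒ x* = 7
y-coordinate, sorted with cumulative weight:
  y=3 (D, w=225) cum 225
  y=7 (A, w=275) cum 500  ← median
  y=10 (E, w=30) cum 530
  y=12 (B, w=90) cum 620
  y=12 (C, w=60) cum 680
⇒ y* = 7

(7, 7)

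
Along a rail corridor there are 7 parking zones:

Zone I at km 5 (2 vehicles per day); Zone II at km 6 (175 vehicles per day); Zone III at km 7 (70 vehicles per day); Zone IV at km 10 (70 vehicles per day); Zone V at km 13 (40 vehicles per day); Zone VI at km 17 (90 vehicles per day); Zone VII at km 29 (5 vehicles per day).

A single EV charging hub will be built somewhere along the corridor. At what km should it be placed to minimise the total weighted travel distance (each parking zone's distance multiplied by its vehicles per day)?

For a sum of weighted absolute distances on a line, the optimum is the weighted median (not the mean). Total weight W = 452; half-weight = 226.
Sort by position and accumulate weight:
  km 5 (Zone I, w=2) → cum 2
  km 6 (Zone II, w=175) → cum 177
  km 7 (Zone III, w=70) → cum 247  ≥ 226 → median here
  km 10 (Zone IV, w=70) → cum 317
  km 13 (Zone V, w=40) → cum 357
  km 17 (Zone VI, w=90) → cum 447
  km 29 (Zone VII, w=5) → cum 452
Optimal location: km 7.

x = 7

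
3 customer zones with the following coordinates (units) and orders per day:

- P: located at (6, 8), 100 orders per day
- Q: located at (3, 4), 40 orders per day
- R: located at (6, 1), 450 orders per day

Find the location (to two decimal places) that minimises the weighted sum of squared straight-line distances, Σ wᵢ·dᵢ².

The minimiser of Σwᵢ‖p−pᵢ‖² is the weighted centroid p* = (Σwᵢpᵢ)/(Σwᵢ).
Σwᵢ = 590.
Σwᵢxᵢ = 100·6 + 40·3 + 450·6 = 3420.
Σwᵢyᵢ = 100·8 + 40·4 + 450·1 = 1410.
x* = 3420/590 = 5.80, y* = 1410/590 = 2.39.

(5.80, 2.39)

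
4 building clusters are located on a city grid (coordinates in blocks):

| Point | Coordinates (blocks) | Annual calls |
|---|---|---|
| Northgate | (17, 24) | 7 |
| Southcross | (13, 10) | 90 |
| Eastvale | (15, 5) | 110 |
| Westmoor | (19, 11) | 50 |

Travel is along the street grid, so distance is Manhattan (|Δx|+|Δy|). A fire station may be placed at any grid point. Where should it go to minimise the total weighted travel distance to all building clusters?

(15, 10)

Manhattan distance separates: Σwᵢ(|x−xᵢ|+|y−yᵢ|) = Σwᵢ|x−xᵢ| + Σwᵢ|y−yᵢ|, so x and y are optimised independently as 1-D weighted medians.
Total weight W = 257; half = 128.5.
x-coordinate, sorted with cumulative weight:
  x=13 (Southcross, w=90) cum 90
  x=15 (Eastvale, w=110) cum 200  ← median
  x=17 (Northgate, w=7) cum 207
  x=19 (Westmoor, w=50) cum 257
⇒ x* = 15
y-coordinate, sorted with cumulative weight:
  y=5 (Eastvale, w=110) cum 110
  y=10 (Southcross, w=90) cum 200  ← median
  y=11 (Westmoor, w=50) cum 250
  y=24 (Northgate, w=7) cum 257
⇒ y* = 10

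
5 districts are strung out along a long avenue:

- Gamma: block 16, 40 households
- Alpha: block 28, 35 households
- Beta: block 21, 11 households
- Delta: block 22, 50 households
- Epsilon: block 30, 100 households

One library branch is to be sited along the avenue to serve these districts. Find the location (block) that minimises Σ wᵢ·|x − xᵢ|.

x = 28

For a sum of weighted absolute distances on a line, the optimum is the weighted median (not the mean). Total weight W = 236; half-weight = 118.
Sort by position and accumulate weight:
  block 16 (Gamma, w=40) → cum 40
  block 21 (Beta, w=11) → cum 51
  block 22 (Delta, w=50) → cum 101
  block 28 (Alpha, w=35) → cum 136  ≥ 118 → median here
  block 30 (Epsilon, w=100) → cum 236
Optimal location: block 28.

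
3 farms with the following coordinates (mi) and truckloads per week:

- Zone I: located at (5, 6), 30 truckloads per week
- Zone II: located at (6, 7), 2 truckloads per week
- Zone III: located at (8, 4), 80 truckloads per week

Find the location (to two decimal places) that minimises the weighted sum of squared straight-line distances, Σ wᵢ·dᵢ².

(7.16, 4.59)

The minimiser of Σwᵢ‖p−pᵢ‖² is the weighted centroid p* = (Σwᵢpᵢ)/(Σwᵢ).
Σwᵢ = 112.
Σwᵢxᵢ = 30·5 + 2·6 + 80·8 = 802.
Σwᵢyᵢ = 30·6 + 2·7 + 80·4 = 514.
x* = 802/112 = 7.16, y* = 514/112 = 4.59.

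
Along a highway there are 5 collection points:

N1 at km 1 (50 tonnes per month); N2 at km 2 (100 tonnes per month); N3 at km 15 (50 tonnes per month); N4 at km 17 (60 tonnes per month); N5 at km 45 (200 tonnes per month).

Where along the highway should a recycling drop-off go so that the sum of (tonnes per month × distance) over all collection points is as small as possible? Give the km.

x = 17

For a sum of weighted absolute distances on a line, the optimum is the weighted median (not the mean). Total weight W = 460; half-weight = 230.
Sort by position and accumulate weight:
  km 1 (N1, w=50) → cum 50
  km 2 (N2, w=100) → cum 150
  km 15 (N3, w=50) → cum 200
  km 17 (N4, w=60) → cum 260  ≥ 230 → median here
  km 45 (N5, w=200) → cum 460
Optimal location: km 17.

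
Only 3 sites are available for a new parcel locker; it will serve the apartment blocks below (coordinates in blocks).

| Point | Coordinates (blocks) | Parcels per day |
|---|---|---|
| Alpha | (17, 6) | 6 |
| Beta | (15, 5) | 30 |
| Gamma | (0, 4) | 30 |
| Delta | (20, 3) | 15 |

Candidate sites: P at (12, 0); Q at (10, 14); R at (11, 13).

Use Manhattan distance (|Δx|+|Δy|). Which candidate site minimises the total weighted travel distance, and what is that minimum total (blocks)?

Total weighted distance at each candidate:
  P (12, 0): total = 951
  Q (10, 14): total = 1425
  R (11, 13): total = 1323
Minimum is at P with total 951 blocks.

P, total 951 blocks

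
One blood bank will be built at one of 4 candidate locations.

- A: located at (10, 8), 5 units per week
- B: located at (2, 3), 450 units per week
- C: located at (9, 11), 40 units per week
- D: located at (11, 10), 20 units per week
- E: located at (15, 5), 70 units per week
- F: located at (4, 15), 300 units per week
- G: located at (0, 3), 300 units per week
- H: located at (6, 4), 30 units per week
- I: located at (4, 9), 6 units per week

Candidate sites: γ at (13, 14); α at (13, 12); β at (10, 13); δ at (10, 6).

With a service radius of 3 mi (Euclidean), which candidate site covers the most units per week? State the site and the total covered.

β, covering 40

Coverage radius r = 3 mi; a point is covered iff (Δx)²+(Δy)² ≤ 3² = 9.
  γ (13, 14): covers {none} → 0
  α (13, 12): covers {D} → 20
  β (10, 13): covers {C} → 40
  δ (10, 6): covers {A} → 5
Maximum coverage at β: 40 units per week.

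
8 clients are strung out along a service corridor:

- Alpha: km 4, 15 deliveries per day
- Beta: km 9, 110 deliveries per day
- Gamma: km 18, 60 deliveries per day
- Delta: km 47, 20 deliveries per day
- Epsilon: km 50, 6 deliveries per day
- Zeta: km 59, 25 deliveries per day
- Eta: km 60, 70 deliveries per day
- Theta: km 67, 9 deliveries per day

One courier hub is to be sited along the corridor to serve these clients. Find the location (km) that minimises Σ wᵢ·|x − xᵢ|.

For a sum of weighted absolute distances on a line, the optimum is the weighted median (not the mean). Total weight W = 315; half-weight = 157.5.
Sort by position and accumulate weight:
  km 4 (Alpha, w=15) → cum 15
  km 9 (Beta, w=110) → cum 125
  km 18 (Gamma, w=60) → cum 185  ≥ 157.5 → median here
  km 47 (Delta, w=20) → cum 205
  km 50 (Epsilon, w=6) → cum 211
  km 59 (Zeta, w=25) → cum 236
  km 60 (Eta, w=70) → cum 306
  km 67 (Theta, w=9) → cum 315
Optimal location: km 18.

x = 18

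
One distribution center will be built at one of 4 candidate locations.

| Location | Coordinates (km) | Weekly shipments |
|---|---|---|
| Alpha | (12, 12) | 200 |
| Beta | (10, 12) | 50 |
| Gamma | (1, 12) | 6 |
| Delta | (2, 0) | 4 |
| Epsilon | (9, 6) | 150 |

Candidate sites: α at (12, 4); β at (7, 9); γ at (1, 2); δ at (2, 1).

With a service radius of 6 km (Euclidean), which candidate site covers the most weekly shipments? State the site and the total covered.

β, covering 400

Coverage radius r = 6 km; a point is covered iff (Δx)²+(Δy)² ≤ 6² = 36.
  α (12, 4): covers {Epsilon} → 150
  β (7, 9): covers {Alpha, Beta, Epsilon} → 400
  γ (1, 2): covers {Delta} → 4
  δ (2, 1): covers {Delta} → 4
Maximum coverage at β: 400 weekly shipments.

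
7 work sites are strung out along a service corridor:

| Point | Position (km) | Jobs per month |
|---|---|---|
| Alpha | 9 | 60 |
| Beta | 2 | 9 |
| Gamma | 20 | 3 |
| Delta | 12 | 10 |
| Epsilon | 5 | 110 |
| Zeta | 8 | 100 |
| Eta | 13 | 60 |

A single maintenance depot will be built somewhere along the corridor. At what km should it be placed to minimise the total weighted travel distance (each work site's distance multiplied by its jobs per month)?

For a sum of weighted absolute distances on a line, the optimum is the weighted median (not the mean). Total weight W = 352; half-weight = 176.
Sort by position and accumulate weight:
  km 2 (Beta, w=9) → cum 9
  km 5 (Epsilon, w=110) → cum 119
  km 8 (Zeta, w=100) → cum 219  ≥ 176 → median here
  km 9 (Alpha, w=60) → cum 279
  km 12 (Delta, w=10) → cum 289
  km 13 (Eta, w=60) → cum 349
  km 20 (Gamma, w=3) → cum 352
Optimal location: km 8.

x = 8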